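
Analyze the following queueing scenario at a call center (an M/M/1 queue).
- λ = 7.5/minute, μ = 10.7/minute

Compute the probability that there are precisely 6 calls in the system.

ρ = λ/μ = 7.5/10.7 = 0.70093
P(n) = (1-ρ)ρⁿ
P(6) = (1-0.70093) × 0.70093^6
P(6) = 0.2991 × 0.1186
P(6) = 0.03547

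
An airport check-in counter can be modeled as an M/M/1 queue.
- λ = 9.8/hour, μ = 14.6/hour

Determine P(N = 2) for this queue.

ρ = λ/μ = 9.8/14.6 = 0.6712
P(n) = (1-ρ)ρⁿ
P(2) = (1-0.6712) × 0.6712^2
P(2) = 0.3288 × 0.4505
P(2) = 0.1481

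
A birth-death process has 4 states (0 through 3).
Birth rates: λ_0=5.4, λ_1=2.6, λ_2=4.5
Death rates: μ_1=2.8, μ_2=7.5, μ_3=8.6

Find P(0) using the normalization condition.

Ratios P(n)/P(0) = (λ₀···λₙ₋₁)/(μ₁···μₙ):
P(1)/P(0) = (5.4)/(2.8) = 1.9286
P(2)/P(0) = (5.4×2.6)/(2.8×7.5) = 0.6686
P(3)/P(0) = (5.4×2.6×4.5)/(2.8×7.5×8.6) = 0.3498

Normalization: ∑ P(n) = 1
P(0) × (1.0000 + 1.9286 + 0.6686 + 0.3498) = 1
P(0) × 3.9470 = 1
P(0) = 1/3.9470 = 0.2534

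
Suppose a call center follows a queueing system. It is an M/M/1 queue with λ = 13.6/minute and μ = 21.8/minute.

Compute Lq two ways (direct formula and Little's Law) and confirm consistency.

Method 1 (direct): Lq = λ²/(μ(μ-λ)) = 184.96/(21.8 × 8.20) = 1.0347

Method 2 (Little's Law):
W = 1/(μ-λ) = 1/8.20 = 0.12195
Wq = W - 1/μ = 0.12195 - 0.045872 = 0.07608
Lq = λWq = 13.6 × 0.07608 = 1.0347 ✔ (matches Method 1)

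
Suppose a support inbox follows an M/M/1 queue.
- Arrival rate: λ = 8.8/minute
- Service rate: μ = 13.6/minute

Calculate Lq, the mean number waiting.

ρ = λ/μ = 8.8/13.6 = 0.6471
For M/M/1: Lq = λ²/(μ(μ-λ))
Lq = 77.44/(13.6 × 4.80)
Lq = 1.1863 emails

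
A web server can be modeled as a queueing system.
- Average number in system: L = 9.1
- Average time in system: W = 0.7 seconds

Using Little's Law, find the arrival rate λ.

Little's Law: L = λW, so λ = L/W
λ = 9.1/0.7 = 13.0000 requests/second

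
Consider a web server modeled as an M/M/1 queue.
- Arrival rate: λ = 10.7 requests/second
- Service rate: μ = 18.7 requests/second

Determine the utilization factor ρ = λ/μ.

Server utilization: ρ = λ/μ
ρ = 10.7/18.7 = 0.5722
The server is busy 57.22% of the time.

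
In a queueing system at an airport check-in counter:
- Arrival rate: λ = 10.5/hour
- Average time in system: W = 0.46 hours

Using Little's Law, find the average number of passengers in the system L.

Little's Law: L = λW
L = 10.5 × 0.46 = 4.8300 passengers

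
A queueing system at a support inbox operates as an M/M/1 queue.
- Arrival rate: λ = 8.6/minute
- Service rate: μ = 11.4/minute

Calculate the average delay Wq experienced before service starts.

First, compute utilization: ρ = λ/μ = 8.6/11.4 = 0.7544
For M/M/1: Wq = λ/(μ(μ-λ))
Wq = 8.6/(11.4 × (11.4-8.6))
Wq = 8.6/(11.4 × 2.80)
Wq = 0.2694 minutes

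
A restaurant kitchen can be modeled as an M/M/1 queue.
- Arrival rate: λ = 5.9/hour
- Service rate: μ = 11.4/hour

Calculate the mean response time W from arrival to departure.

First, compute utilization: ρ = λ/μ = 5.9/11.4 = 0.5175
For M/M/1: W = 1/(μ-λ)
W = 1/(11.4-5.9) = 1/5.50
W = 0.1818 hours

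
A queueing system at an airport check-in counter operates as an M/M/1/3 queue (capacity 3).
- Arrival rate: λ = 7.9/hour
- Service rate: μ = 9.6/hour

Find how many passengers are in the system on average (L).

ρ = λ/μ = 7.9/9.6 = 0.82292
P₀ = (1-ρ)/(1-ρ^(K+1)) = (1-0.82292)/(1-0.82292^4) = 0.1771/0.5414 = 0.3271
P_K = P₀×ρ^K = 0.3271 × 0.82292^3 = 0.3271 × 0.5573 = 0.1823
L = ρ[1 - (K+1)ρ^K + Kρ^(K+1)] / [(1-ρ)(1-ρ^(K+1))]
L = 0.82292 × (1 - 4×0.55728 + 3×0.45860) / ((1 - 0.82292) × (1 - 0.45860)) = 1.2590 passengers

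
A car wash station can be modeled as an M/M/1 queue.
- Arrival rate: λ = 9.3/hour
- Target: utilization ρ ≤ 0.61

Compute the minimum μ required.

ρ = λ/μ, so μ = λ/ρ
μ ≥ 9.3/0.61 = 15.2459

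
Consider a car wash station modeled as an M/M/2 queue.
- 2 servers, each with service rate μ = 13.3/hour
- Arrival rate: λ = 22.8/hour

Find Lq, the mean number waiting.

Traffic intensity: ρ = λ/(cμ) = 22.8/(2×13.3) = 0.8571
Since ρ = 0.8571 < 1, system is stable.
Offered load a = λ/μ = cρ = 22.8/13.3 = 1.7143
P₀ = [ Σₙ₌₀^1 aⁿ/n! + a^2/(2!(1-ρ)) ]⁻¹
Σ = a^0/0! + a^1/1! = 1.0000 + 1.7143 = 2.7143
a^2/(2!(1-ρ)) = 2.93878/(2 × 0.142857) = 10.2857
P₀ = 1/(2.7143 + 10.2857) = 0.07692
Lq = P₀·a^2·ρ / (2!(1-ρ)²) = 0.076923 × 2.9388 × 0.85714 / (2 × 0.020408) = 4.7473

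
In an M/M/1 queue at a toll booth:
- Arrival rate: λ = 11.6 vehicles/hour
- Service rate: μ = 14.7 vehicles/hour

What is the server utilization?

Server utilization: ρ = λ/μ
ρ = 11.6/14.7 = 0.7891
The server is busy 78.91% of the time.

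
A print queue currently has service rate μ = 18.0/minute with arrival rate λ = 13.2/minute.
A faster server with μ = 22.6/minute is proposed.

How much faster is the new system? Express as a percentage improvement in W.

System 1: ρ₁ = 13.2/18.0 = 0.7333, W₁ = 1/(18.0-13.2) = 0.20833
System 2: ρ₂ = 13.2/22.6 = 0.5841, W₂ = 1/(22.6-13.2) = 0.10638
Improvement: (W₁-W₂)/W₁ = (0.20833-0.10638)/0.20833 = 48.94%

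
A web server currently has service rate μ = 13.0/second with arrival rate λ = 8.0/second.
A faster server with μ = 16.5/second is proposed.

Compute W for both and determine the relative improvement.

System 1: ρ₁ = 8.0/13.0 = 0.6154, W₁ = 1/(13.0-8.0) = 0.200000
System 2: ρ₂ = 8.0/16.5 = 0.4848, W₂ = 1/(16.5-8.0) = 0.117647
Improvement: (W₁-W₂)/W₁ = (0.200000-0.117647)/0.200000 = 41.18%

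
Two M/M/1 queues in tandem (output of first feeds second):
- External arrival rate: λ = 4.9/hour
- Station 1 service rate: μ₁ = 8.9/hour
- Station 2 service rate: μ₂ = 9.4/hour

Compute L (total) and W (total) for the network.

By Jackson's theorem, each station behaves as independent M/M/1.
Station 1: ρ₁ = 4.9/8.9 = 0.5506, L₁ = ρ₁/(1-ρ₁) = λ/(μ₁-λ) = 4.9/4.00 = 1.2250
Station 2: ρ₂ = 4.9/9.4 = 0.5213, L₂ = ρ₂/(1-ρ₂) = λ/(μ₂-λ) = 4.9/4.50 = 1.0889
Total: L = L₁ + L₂ = 1.2250 + 1.0889 = 2.3139
W = L/λ = 2.3139/4.9 = 0.4722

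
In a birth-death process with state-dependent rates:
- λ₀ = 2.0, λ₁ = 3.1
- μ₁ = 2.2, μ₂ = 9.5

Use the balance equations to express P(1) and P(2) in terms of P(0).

Balance equations:
State 0: λ₀P₀ = μ₁P₁ → P₁ = (λ₀/μ₁)P₀ = (2.0/2.2)P₀ = 0.9091P₀
State 1: P₂ = (λ₀λ₁)/(μ₁μ₂)P₀ = (2.0×3.1)/(2.2×9.5)P₀ = 0.2967P₀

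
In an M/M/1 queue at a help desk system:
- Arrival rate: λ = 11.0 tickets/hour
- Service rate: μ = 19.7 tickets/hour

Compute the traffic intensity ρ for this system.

Server utilization: ρ = λ/μ
ρ = 11.0/19.7 = 0.5584
The server is busy 55.84% of the time.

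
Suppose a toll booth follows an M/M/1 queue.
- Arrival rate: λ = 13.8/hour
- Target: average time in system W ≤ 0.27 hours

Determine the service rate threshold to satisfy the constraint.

For M/M/1: W = 1/(μ-λ)
Need W ≤ 0.27, so 1/(μ-λ) ≤ 0.27
μ - λ ≥ 1/0.27 = 3.7037
μ ≥ 13.8 + 3.7037 = 17.5037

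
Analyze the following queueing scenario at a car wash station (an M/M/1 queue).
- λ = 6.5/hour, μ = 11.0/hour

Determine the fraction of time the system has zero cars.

ρ = λ/μ = 6.5/11.0 = 0.5909
P(0) = 1 - ρ = 1 - 0.5909 = 0.4091
The server is idle 40.91% of the time.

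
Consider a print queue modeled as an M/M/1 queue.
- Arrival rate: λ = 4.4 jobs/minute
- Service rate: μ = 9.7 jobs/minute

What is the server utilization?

Server utilization: ρ = λ/μ
ρ = 4.4/9.7 = 0.4536
The server is busy 45.36% of the time.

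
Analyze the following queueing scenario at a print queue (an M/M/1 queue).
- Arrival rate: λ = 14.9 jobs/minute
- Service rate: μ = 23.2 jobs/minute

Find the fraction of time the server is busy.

Server utilization: ρ = λ/μ
ρ = 14.9/23.2 = 0.6422
The server is busy 64.22% of the time.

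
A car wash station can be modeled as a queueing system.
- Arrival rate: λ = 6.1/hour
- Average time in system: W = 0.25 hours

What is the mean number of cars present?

Little's Law: L = λW
L = 6.1 × 0.25 = 1.5250 cars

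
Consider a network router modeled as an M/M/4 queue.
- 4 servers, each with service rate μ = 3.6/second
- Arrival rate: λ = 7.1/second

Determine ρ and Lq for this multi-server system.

Traffic intensity: ρ = λ/(cμ) = 7.1/(4×3.6) = 0.4931
Since ρ = 0.4931 < 1, system is stable.
Offered load a = λ/μ = cρ = 7.1/3.6 = 1.9722
P₀ = [ Σₙ₌₀^3 aⁿ/n! + a^4/(4!(1-ρ)) ]⁻¹
Σ = a^0/0! + a^1/1! + a^2/2! + a^3/3! = 1.00000 + 1.97222 + 1.94483 + 1.27855 = 6.1956
a^4/(4!(1-ρ)) = 15.1295/(24 × 0.50694) = 1.2435
P₀ = 1/(6.1956 + 1.2435) = 0.1344
Lq = P₀·a^4·ρ / (4!(1-ρ)²) = 0.1344 × 15.1295 × 0.4931 / (24 × 0.2570) = 0.1626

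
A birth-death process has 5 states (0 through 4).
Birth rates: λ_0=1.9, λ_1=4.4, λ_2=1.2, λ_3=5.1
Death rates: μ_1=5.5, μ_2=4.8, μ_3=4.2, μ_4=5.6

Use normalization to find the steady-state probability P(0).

Ratios P(n)/P(0) = (λ₀···λₙ₋₁)/(μ₁···μₙ):
P(1)/P(0) = (1.9)/(5.5) = 0.34545
P(2)/P(0) = (1.9×4.4)/(5.5×4.8) = 0.31667
P(3)/P(0) = (1.9×4.4×1.2)/(5.5×4.8×4.2) = 0.090476
P(4)/P(0) = (1.9×4.4×1.2×5.1)/(5.5×4.8×4.2×5.6) = 0.082398

Normalization: ∑ P(n) = 1
P(0) × (1.0000 + 0.34545 + 0.31667 + 0.090476 + 0.082398) = 1
P(0) × 1.8350 = 1
P(0) = 1/1.8350 = 0.5450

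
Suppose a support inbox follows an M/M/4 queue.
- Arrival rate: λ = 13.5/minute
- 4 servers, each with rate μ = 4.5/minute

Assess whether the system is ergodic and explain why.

Stability requires ρ = λ/(cμ) < 1
ρ = 13.5/(4 × 4.5) = 13.5/18.00 = 0.7500
Since 0.7500 < 1, the system is STABLE.
The servers are busy 75.00% of the time.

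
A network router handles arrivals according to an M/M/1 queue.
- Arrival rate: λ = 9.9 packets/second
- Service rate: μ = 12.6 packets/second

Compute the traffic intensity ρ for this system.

Server utilization: ρ = λ/μ
ρ = 9.9/12.6 = 0.7857
The server is busy 78.57% of the time.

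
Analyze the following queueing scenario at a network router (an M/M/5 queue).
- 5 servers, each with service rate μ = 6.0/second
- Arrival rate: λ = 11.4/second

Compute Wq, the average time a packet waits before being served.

Traffic intensity: ρ = λ/(cμ) = 11.4/(5×6.0) = 0.3800
Since ρ = 0.3800 < 1, system is stable.
Offered load a = λ/μ = cρ = 11.4/6.0 = 1.9000
P₀ = [ Σₙ₌₀^4 aⁿ/n! + a^5/(5!(1-ρ)) ]⁻¹
Σ = a^0/0! + a^1/1! + a^2/2! + a^3/3! + a^4/4! = 1.0000 + 1.9000 + 1.8050 + 1.1432 + 0.5430 = 6.3912
a^5/(5!(1-ρ)) = 24.7610/(120 × 0.6200) = 0.3328
P₀ = 1/(6.3912 + 0.3328) = 0.1487
Lq = P₀·a^5·ρ / (5!(1-ρ)²) = 0.14872 × 24.7610 × 0.38000 / (120 × 0.38440) = 0.03034
Wq = Lq/λ = 0.03034/11.4 = 0.002661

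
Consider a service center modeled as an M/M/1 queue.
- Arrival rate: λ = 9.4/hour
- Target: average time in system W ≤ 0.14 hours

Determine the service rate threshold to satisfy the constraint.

For M/M/1: W = 1/(μ-λ)
Need W ≤ 0.14, so 1/(μ-λ) ≤ 0.14
μ - λ ≥ 1/0.14 = 7.1429
μ ≥ 9.4 + 7.1429 = 16.5429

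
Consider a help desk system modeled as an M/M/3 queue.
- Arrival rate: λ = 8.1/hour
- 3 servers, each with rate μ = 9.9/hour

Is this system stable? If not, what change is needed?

Stability requires ρ = λ/(cμ) < 1
ρ = 8.1/(3 × 9.9) = 8.1/29.70 = 0.2727
Since 0.2727 < 1, the system is STABLE.
The servers are busy 27.27% of the time.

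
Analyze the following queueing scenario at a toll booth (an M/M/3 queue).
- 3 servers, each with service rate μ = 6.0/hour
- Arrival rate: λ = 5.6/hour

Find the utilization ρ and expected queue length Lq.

Traffic intensity: ρ = λ/(cμ) = 5.6/(3×6.0) = 0.3111
Since ρ = 0.3111 < 1, system is stable.
Offered load a = λ/μ = cρ = 5.6/6.0 = 0.9333
P₀ = [ Σₙ₌₀^2 aⁿ/n! + a^3/(3!(1-ρ)) ]⁻¹
Σ = a^0/0! + a^1/1! + a^2/2! = 1.0000 + 0.9333 + 0.4356 = 2.3689
a^3/(3!(1-ρ)) = 0.8130/(6 × 0.6889) = 0.1967
P₀ = 1/(2.3689 + 0.1967) = 0.3898
Lq = P₀·a^3·ρ / (3!(1-ρ)²) = 0.3898 × 0.8130 × 0.3111 / (6 × 0.4746) = 0.03462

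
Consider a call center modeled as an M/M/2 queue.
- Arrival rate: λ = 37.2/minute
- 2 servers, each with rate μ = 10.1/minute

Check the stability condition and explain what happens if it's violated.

Stability requires ρ = λ/(cμ) < 1
ρ = 37.2/(2 × 10.1) = 37.2/20.20 = 1.8416
Since 1.8416 ≥ 1, the system is UNSTABLE.
Need c > λ/μ = 37.2/10.1 = 3.68.
Minimum servers needed: c = 4.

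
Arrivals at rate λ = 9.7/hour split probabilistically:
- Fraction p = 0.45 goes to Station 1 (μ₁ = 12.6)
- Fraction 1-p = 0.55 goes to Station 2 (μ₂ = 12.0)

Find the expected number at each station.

Effective rates: λ₁ = 9.7×0.45 = 4.365, λ₂ = 9.7×0.55 = 5.335
Station 1: ρ₁ = 4.365/12.6 = 0.34643, L₁ = ρ₁/(1-ρ₁) = 0.34643/(1-0.34643) = 0.5301
Station 2: ρ₂ = 5.335/12.0 = 0.4446, L₂ = ρ₂/(1-ρ₂) = 0.4446/(1-0.4446) = 0.8005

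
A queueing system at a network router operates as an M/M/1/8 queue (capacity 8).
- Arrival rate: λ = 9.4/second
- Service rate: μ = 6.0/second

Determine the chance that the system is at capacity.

ρ = λ/μ = 9.4/6.0 = 1.56667
P₀ = (1-ρ)/(1-ρ^(K+1)) = (1-1.56667)/(1-1.56667^9) = -0.56667/-55.8588 = 0.01014
P_K = P₀×ρ^K = 0.010145 × 1.56667^8 = 0.010145 × 36.2928 = 0.3682
Blocking probability = 36.82%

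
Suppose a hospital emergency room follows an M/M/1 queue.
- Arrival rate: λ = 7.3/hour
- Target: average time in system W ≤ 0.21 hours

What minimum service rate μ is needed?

For M/M/1: W = 1/(μ-λ)
Need W ≤ 0.21, so 1/(μ-λ) ≤ 0.21
μ - λ ≥ 1/0.21 = 4.7619
μ ≥ 7.3 + 4.7619 = 12.0619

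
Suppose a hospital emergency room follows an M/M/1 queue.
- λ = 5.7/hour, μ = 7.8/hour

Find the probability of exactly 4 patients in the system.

ρ = λ/μ = 5.7/7.8 = 0.7308
P(n) = (1-ρ)ρⁿ
P(4) = (1-0.7308) × 0.7308^4
P(4) = 0.2692 × 0.2852
P(4) = 0.07678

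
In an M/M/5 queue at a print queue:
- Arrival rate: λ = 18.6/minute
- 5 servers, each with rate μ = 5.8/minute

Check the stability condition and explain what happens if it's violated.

Stability requires ρ = λ/(cμ) < 1
ρ = 18.6/(5 × 5.8) = 18.6/29.00 = 0.6414
Since 0.6414 < 1, the system is STABLE.
The servers are busy 64.14% of the time.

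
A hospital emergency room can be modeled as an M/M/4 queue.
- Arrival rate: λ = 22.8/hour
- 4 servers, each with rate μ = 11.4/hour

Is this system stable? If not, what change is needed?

Stability requires ρ = λ/(cμ) < 1
ρ = 22.8/(4 × 11.4) = 22.8/45.60 = 0.5000
Since 0.5000 < 1, the system is STABLE.
The servers are busy 50.00% of the time.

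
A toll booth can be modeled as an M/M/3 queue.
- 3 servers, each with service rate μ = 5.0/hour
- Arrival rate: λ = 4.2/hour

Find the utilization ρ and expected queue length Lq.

Traffic intensity: ρ = λ/(cμ) = 4.2/(3×5.0) = 0.2800
Since ρ = 0.2800 < 1, system is stable.
Offered load a = λ/μ = cρ = 4.2/5.0 = 0.8400
P₀ = [ Σₙ₌₀^2 aⁿ/n! + a^3/(3!(1-ρ)) ]⁻¹
Σ = a^0/0! + a^1/1! + a^2/2! = 1.0000 + 0.8400 + 0.3528 = 2.1928
a^3/(3!(1-ρ)) = 0.5927/(6 × 0.7200) = 0.1372
P₀ = 1/(2.1928 + 0.1372) = 0.4292
Lq = P₀·a^3·ρ / (3!(1-ρ)²) = 0.4292 × 0.5927 × 0.2800 / (6 × 0.5184) = 0.02290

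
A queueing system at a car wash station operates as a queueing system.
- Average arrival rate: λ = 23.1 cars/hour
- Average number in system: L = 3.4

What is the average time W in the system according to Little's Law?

Little's Law: L = λW, so W = L/λ
W = 3.4/23.1 = 0.1472 hours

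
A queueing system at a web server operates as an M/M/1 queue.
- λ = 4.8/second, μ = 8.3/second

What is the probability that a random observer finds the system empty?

ρ = λ/μ = 4.8/8.3 = 0.5783
P(0) = 1 - ρ = 1 - 0.5783 = 0.4217
The server is idle 42.17% of the time.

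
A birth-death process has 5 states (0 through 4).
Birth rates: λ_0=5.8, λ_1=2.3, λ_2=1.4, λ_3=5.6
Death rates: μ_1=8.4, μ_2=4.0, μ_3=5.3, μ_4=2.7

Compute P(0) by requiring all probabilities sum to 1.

Ratios P(n)/P(0) = (λ₀···λₙ₋₁)/(μ₁···μₙ):
P(1)/P(0) = (5.8)/(8.4) = 0.6905
P(2)/P(0) = (5.8×2.3)/(8.4×4.0) = 0.3970
P(3)/P(0) = (5.8×2.3×1.4)/(8.4×4.0×5.3) = 0.1049
P(4)/P(0) = (5.8×2.3×1.4×5.6)/(8.4×4.0×5.3×2.7) = 0.2175

Normalization: ∑ P(n) = 1
P(0) × (1.0000 + 0.6905 + 0.3970 + 0.1049 + 0.2175) = 1
P(0) × 2.4099 = 1
P(0) = 1/2.4099 = 0.4150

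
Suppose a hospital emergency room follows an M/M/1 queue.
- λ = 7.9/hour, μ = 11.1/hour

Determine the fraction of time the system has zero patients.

ρ = λ/μ = 7.9/11.1 = 0.7117
P(0) = 1 - ρ = 1 - 0.7117 = 0.2883
The server is idle 28.83% of the time.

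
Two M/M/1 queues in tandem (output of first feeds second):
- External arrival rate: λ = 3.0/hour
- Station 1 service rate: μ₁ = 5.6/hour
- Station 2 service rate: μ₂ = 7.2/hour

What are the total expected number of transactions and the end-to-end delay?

By Jackson's theorem, each station behaves as independent M/M/1.
Station 1: ρ₁ = 3.0/5.6 = 0.5357, L₁ = ρ₁/(1-ρ₁) = λ/(μ₁-λ) = 3.0/2.60 = 1.1538
Station 2: ρ₂ = 3.0/7.2 = 0.4167, L₂ = ρ₂/(1-ρ₂) = λ/(μ₂-λ) = 3.0/4.20 = 0.7143
Total: L = L₁ + L₂ = 1.1538 + 0.7143 = 1.8681
W = L/λ = 1.8681/3.0 = 0.6227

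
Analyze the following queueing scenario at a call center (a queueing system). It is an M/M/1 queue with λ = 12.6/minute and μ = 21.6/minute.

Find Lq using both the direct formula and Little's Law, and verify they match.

Method 1 (direct): Lq = λ²/(μ(μ-λ)) = 158.76/(21.6 × 9.00) = 0.8167

Method 2 (Little's Law):
W = 1/(μ-λ) = 1/9.00 = 0.111111
Wq = W - 1/μ = 0.111111 - 0.0462963 = 0.064815
Lq = λWq = 12.6 × 0.064815 = 0.8167 ✔ (matches Method 1)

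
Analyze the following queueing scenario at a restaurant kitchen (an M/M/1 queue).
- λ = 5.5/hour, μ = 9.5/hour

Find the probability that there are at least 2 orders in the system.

ρ = λ/μ = 5.5/9.5 = 0.57895
P(N ≥ n) = ρⁿ
P(N ≥ 2) = 0.57895^2
P(N ≥ 2) = 0.3352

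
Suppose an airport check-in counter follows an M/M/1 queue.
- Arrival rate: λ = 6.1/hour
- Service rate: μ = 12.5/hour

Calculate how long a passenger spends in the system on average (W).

First, compute utilization: ρ = λ/μ = 6.1/12.5 = 0.4880
For M/M/1: W = 1/(μ-λ)
W = 1/(12.5-6.1) = 1/6.40
W = 0.1562 hours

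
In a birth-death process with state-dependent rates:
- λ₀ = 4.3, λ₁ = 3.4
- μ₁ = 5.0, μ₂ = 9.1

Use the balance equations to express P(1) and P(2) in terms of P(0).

Balance equations:
State 0: λ₀P₀ = μ₁P₁ → P₁ = (λ₀/μ₁)P₀ = (4.3/5.0)P₀ = 0.8600P₀
State 1: P₂ = (λ₀λ₁)/(μ₁μ₂)P₀ = (4.3×3.4)/(5.0×9.1)P₀ = 0.3213P₀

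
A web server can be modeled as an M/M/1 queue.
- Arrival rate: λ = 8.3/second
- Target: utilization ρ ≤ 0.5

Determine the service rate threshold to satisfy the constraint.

ρ = λ/μ, so μ = λ/ρ
μ ≥ 8.3/0.5 = 16.6000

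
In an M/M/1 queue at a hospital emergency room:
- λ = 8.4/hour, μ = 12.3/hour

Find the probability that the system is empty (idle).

ρ = λ/μ = 8.4/12.3 = 0.6829
P(0) = 1 - ρ = 1 - 0.6829 = 0.3171
The server is idle 31.71% of the time.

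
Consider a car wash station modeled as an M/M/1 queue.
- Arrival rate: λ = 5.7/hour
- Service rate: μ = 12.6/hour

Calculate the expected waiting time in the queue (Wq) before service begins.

First, compute utilization: ρ = λ/μ = 5.7/12.6 = 0.4524
For M/M/1: Wq = λ/(μ(μ-λ))
Wq = 5.7/(12.6 × (12.6-5.7))
Wq = 5.7/(12.6 × 6.90)
Wq = 0.06556 hours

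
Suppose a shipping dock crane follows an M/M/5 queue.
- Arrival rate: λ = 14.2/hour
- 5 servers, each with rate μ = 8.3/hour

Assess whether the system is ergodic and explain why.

Stability requires ρ = λ/(cμ) < 1
ρ = 14.2/(5 × 8.3) = 14.2/41.50 = 0.3422
Since 0.3422 < 1, the system is STABLE.
The servers are busy 34.22% of the time.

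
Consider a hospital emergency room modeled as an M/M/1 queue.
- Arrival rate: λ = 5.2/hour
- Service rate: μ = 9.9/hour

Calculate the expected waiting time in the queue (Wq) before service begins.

First, compute utilization: ρ = λ/μ = 5.2/9.9 = 0.5253
For M/M/1: Wq = λ/(μ(μ-λ))
Wq = 5.2/(9.9 × (9.9-5.2))
Wq = 5.2/(9.9 × 4.70)
Wq = 0.1118 hours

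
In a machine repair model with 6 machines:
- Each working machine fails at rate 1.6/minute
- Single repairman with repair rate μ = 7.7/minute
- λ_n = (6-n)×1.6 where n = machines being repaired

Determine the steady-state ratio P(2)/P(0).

P(2)/P(0) = ∏_{i=0}^{2-1} λ_i/μ_{i+1}
= (6-0)×1.6/7.7 × (6-1)×1.6/7.7
= 1.2953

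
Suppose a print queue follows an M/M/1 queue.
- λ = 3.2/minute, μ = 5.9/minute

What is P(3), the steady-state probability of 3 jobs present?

ρ = λ/μ = 3.2/5.9 = 0.54237
P(n) = (1-ρ)ρⁿ
P(3) = (1-0.54237) × 0.54237^3
P(3) = 0.45763 × 0.15955
P(3) = 0.07301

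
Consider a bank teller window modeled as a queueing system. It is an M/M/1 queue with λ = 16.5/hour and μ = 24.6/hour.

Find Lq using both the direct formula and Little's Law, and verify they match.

Method 1 (direct): Lq = λ²/(μ(μ-λ)) = 272.25/(24.6 × 8.10) = 1.3663

Method 2 (Little's Law):
W = 1/(μ-λ) = 1/8.10 = 0.1234568
Wq = W - 1/μ = 0.1234568 - 0.04065041 = 0.082806
Lq = λWq = 16.5 × 0.082806 = 1.3663 ✔ (matches Method 1)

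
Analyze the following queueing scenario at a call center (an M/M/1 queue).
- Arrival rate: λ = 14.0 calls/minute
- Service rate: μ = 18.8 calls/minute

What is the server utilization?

Server utilization: ρ = λ/μ
ρ = 14.0/18.8 = 0.7447
The server is busy 74.47% of the time.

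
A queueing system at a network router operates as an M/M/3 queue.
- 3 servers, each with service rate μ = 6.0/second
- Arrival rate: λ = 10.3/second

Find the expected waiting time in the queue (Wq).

Traffic intensity: ρ = λ/(cμ) = 10.3/(3×6.0) = 0.5722
Since ρ = 0.5722 < 1, system is stable.
Offered load a = λ/μ = cρ = 10.3/6.0 = 1.7167
P₀ = [ Σₙ₌₀^2 aⁿ/n! + a^3/(3!(1-ρ)) ]⁻¹
Σ = a^0/0! + a^1/1! + a^2/2! = 1.00000 + 1.71667 + 1.47347 = 4.1901
a^3/(3!(1-ρ)) = 5.0589/(6 × 0.42778) = 1.9710
P₀ = 1/(4.1901 + 1.9710) = 0.1623
Lq = P₀·a^3·ρ / (3!(1-ρ)²) = 0.1623 × 5.0589 × 0.5722 / (6 × 0.1830) = 0.4279
Wq = Lq/λ = 0.42793/10.3 = 0.04155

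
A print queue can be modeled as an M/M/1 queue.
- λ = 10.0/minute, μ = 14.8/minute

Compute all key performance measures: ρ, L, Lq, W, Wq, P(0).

Step 1: ρ = λ/μ = 10.0/14.8 = 0.6757
Step 2: L = λ/(μ-λ) = 10.0/4.80 = 2.0833
Step 3: Lq = λ²/(μ(μ-λ)) = 100.00/(14.8×4.80) = 1.4077
Step 4: W = 1/(μ-λ) = 1/4.80 = 0.20833
Step 5: Wq = λ/(μ(μ-λ)) = 10.0/(14.8×4.80) = 0.1408
Step 6: P(0) = 1-ρ = 0.3243
Verify: L = λW = 10.0×0.20833 = 2.0833 ✔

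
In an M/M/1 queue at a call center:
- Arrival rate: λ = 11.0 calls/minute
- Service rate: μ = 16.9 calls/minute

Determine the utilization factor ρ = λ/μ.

Server utilization: ρ = λ/μ
ρ = 11.0/16.9 = 0.6509
The server is busy 65.09% of the time.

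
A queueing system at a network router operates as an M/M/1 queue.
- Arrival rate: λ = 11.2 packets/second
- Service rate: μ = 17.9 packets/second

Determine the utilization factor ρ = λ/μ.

Server utilization: ρ = λ/μ
ρ = 11.2/17.9 = 0.6257
The server is busy 62.57% of the time.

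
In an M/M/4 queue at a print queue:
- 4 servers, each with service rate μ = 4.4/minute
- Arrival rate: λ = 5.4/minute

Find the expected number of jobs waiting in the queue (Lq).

Traffic intensity: ρ = λ/(cμ) = 5.4/(4×4.4) = 0.3068
Since ρ = 0.3068 < 1, system is stable.
Offered load a = λ/μ = cρ = 5.4/4.4 = 1.2273
P₀ = [ Σₙ₌₀^3 aⁿ/n! + a^4/(4!(1-ρ)) ]⁻¹
Σ = a^0/0! + a^1/1! + a^2/2! + a^3/3! = 1.0000 + 1.2273 + 0.7531 + 0.3081 = 3.2885
a^4/(4!(1-ρ)) = 2.2686/(24 × 0.6932) = 0.1364
P₀ = 1/(3.2885 + 0.1364) = 0.2920
Lq = P₀·a^4·ρ / (4!(1-ρ)²) = 0.2920 × 2.2686 × 0.3068 / (24 × 0.4805) = 0.01762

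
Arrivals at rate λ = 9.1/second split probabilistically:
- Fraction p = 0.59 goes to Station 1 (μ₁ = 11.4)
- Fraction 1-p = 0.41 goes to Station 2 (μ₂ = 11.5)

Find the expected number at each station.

Effective rates: λ₁ = 9.1×0.59 = 5.369, λ₂ = 9.1×0.41 = 3.731
Station 1: ρ₁ = 5.369/11.4 = 0.47096, L₁ = ρ₁/(1-ρ₁) = 0.47096/(1-0.47096) = 0.8902
Station 2: ρ₂ = 3.731/11.5 = 0.3244, L₂ = ρ₂/(1-ρ₂) = 0.3244/(1-0.3244) = 0.4802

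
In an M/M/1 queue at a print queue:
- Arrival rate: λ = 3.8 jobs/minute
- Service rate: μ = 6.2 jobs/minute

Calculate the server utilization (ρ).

Server utilization: ρ = λ/μ
ρ = 3.8/6.2 = 0.6129
The server is busy 61.29% of the time.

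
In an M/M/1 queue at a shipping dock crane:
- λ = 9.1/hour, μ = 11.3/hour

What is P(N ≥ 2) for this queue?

ρ = λ/μ = 9.1/11.3 = 0.8053
P(N ≥ n) = ρⁿ
P(N ≥ 2) = 0.8053^2
P(N ≥ 2) = 0.6485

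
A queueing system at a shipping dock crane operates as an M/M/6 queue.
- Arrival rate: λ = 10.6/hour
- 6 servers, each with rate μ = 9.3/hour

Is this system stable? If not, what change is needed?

Stability requires ρ = λ/(cμ) < 1
ρ = 10.6/(6 × 9.3) = 10.6/55.80 = 0.1900
Since 0.1900 < 1, the system is STABLE.
The servers are busy 19.00% of the time.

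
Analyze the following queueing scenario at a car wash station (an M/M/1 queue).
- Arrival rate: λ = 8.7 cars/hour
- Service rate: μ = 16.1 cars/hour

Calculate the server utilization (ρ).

Server utilization: ρ = λ/μ
ρ = 8.7/16.1 = 0.5404
The server is busy 54.04% of the time.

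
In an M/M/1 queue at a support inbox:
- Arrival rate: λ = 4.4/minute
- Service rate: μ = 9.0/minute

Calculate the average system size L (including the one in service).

ρ = λ/μ = 4.4/9.0 = 0.4889
For M/M/1: L = λ/(μ-λ)
L = 4.4/(9.0-4.4) = 4.4/4.60
L = 0.9565 emails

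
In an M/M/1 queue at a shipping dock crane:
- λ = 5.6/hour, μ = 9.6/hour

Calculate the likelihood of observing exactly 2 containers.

ρ = λ/μ = 5.6/9.6 = 0.5833
P(n) = (1-ρ)ρⁿ
P(2) = (1-0.5833) × 0.5833^2
P(2) = 0.4167 × 0.3402
P(2) = 0.1418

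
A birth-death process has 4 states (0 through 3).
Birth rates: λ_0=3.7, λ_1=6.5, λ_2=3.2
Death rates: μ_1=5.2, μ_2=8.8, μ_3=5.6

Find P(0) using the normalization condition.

Ratios P(n)/P(0) = (λ₀···λₙ₋₁)/(μ₁···μₙ):
P(1)/P(0) = (3.7)/(5.2) = 0.7115
P(2)/P(0) = (3.7×6.5)/(5.2×8.8) = 0.5256
P(3)/P(0) = (3.7×6.5×3.2)/(5.2×8.8×5.6) = 0.3003

Normalization: ∑ P(n) = 1
P(0) × (1.0000 + 0.7115 + 0.5256 + 0.3003) = 1
P(0) × 2.5374 = 1
P(0) = 1/2.5374 = 0.3941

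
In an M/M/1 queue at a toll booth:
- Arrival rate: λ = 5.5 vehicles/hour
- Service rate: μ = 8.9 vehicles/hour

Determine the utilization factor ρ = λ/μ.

Server utilization: ρ = λ/μ
ρ = 5.5/8.9 = 0.6180
The server is busy 61.80% of the time.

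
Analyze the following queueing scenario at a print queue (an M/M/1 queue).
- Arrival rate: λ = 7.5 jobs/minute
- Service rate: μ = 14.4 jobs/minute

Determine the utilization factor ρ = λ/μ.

Server utilization: ρ = λ/μ
ρ = 7.5/14.4 = 0.5208
The server is busy 52.08% of the time.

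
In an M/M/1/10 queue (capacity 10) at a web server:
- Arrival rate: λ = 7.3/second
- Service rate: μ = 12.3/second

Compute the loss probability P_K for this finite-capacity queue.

ρ = λ/μ = 7.3/12.3 = 0.5935
P₀ = (1-ρ)/(1-ρ^(K+1)) = (1-0.5935)/(1-0.5935^11) = 0.4065/0.9968 = 0.4078
P_K = P₀×ρ^K = 0.4078 × 0.5935^10 = 0.4078 × 0.005423 = 0.002211
Blocking probability = 0.22%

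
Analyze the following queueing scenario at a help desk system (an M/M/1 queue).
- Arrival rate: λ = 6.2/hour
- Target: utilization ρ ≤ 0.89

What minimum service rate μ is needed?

ρ = λ/μ, so μ = λ/ρ
μ ≥ 6.2/0.89 = 6.9663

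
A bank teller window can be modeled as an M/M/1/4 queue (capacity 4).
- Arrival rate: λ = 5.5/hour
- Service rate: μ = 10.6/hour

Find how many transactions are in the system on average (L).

ρ = λ/μ = 5.5/10.6 = 0.51887
P₀ = (1-ρ)/(1-ρ^(K+1)) = (1-0.51887)/(1-0.51887^5) = 0.4811/0.9624 = 0.4999
P_K = P₀×ρ^K = 0.49993 × 0.51887^4 = 0.49993 × 0.072483 = 0.03624
L = ρ[1 - (K+1)ρ^K + Kρ^(K+1)] / [(1-ρ)(1-ρ^(K+1))]
L = 0.51887 × (1 - 5×0.072483 + 4×0.037609) / ((1 - 0.51887) × (1 - 0.037609)) = 0.8830 transactions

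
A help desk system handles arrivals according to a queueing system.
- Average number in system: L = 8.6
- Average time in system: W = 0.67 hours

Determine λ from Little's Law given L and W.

Little's Law: L = λW, so λ = L/W
λ = 8.6/0.67 = 12.8358 tickets/hour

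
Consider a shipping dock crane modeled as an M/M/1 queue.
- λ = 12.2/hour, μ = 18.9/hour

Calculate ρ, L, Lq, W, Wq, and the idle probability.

Step 1: ρ = λ/μ = 12.2/18.9 = 0.6455
Step 2: L = λ/(μ-λ) = 12.2/6.70 = 1.8209
Step 3: Lq = λ²/(μ(μ-λ)) = 148.84/(18.9×6.70) = 1.1754
Step 4: W = 1/(μ-λ) = 1/6.70 = 0.149254
Step 5: Wq = λ/(μ(μ-λ)) = 12.2/(18.9×6.70) = 0.09634
Step 6: P(0) = 1-ρ = 0.3545
Verify: L = λW = 12.2×0.149254 = 1.8209 ✔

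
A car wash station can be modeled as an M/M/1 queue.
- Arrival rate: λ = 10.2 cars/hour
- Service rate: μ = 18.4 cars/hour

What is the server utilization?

Server utilization: ρ = λ/μ
ρ = 10.2/18.4 = 0.5543
The server is busy 55.43% of the time.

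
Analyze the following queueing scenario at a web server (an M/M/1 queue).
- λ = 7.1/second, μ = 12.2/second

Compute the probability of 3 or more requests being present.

ρ = λ/μ = 7.1/12.2 = 0.5820
P(N ≥ n) = ρⁿ
P(N ≥ 3) = 0.5820^3
P(N ≥ 3) = 0.1971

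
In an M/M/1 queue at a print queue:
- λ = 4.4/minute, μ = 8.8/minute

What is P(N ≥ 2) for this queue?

ρ = λ/μ = 4.4/8.8 = 0.5000
P(N ≥ n) = ρⁿ
P(N ≥ 2) = 0.5000^2
P(N ≥ 2) = 0.2500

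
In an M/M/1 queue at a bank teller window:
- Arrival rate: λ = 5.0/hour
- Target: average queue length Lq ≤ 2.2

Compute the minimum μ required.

For M/M/1: Lq = λ²/(μ(μ-λ))
Need Lq ≤ 2.2, i.e. μ(μ-λ) ≥ λ²/2.2
μ² - 5.0μ - 25.00/2.2 ≥ 0  →  μ² - 5.0μ - 11.363636 ≥ 0
Quadratic formula (positive root): μ = [λ + √(λ² + 4×11.363636)]/2
Discriminant: 25.00 + 4×11.363636 = 70.4545, √70.4545 = 8.3937
μ ≥ (5.0 + 8.3937)/2 = 6.6969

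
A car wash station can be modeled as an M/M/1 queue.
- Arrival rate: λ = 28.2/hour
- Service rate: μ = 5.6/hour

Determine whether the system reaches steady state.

Stability requires ρ = λ/(cμ) < 1
ρ = 28.2/(1 × 5.6) = 28.2/5.60 = 5.0357
Since 5.0357 ≥ 1, the system is UNSTABLE.
Queue grows without bound. Need μ > λ = 28.2.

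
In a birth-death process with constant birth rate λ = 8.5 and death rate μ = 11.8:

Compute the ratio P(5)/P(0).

For constant rates: P(n)/P(0) = (λ/μ)^n
P(5)/P(0) = (8.5/11.8)^5 = 0.7203^5 = 0.1939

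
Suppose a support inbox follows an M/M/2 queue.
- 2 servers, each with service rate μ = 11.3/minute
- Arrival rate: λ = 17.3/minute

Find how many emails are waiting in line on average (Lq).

Traffic intensity: ρ = λ/(cμ) = 17.3/(2×11.3) = 0.7655
Since ρ = 0.7655 < 1, system is stable.
Offered load a = λ/μ = cρ = 17.3/11.3 = 1.5310
P₀ = [ Σₙ₌₀^1 aⁿ/n! + a^2/(2!(1-ρ)) ]⁻¹
Σ = a^0/0! + a^1/1! = 1.0000 + 1.5310 = 2.5310
a^2/(2!(1-ρ)) = 2.34388/(2 × 0.234513) = 4.9973
P₀ = 1/(2.5310 + 4.9973) = 0.1328
Lq = P₀·a^2·ρ / (2!(1-ρ)²) = 0.13283 × 2.3439 × 0.76549 / (2 × 0.054996) = 2.1668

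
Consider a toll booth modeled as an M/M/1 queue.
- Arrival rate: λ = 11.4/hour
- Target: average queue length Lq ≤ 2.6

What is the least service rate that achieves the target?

For M/M/1: Lq = λ²/(μ(μ-λ))
Need Lq ≤ 2.6, i.e. μ(μ-λ) ≥ λ²/2.6
μ² - 11.4μ - 129.96/2.6 ≥ 0  →  μ² - 11.4μ - 49.98462 ≥ 0
Quadratic formula (positive root): μ = [λ + √(λ² + 4×49.98462)]/2
Discriminant: 129.96 + 4×49.98462 = 329.8985, √329.8985 = 18.16311
μ ≥ (11.4 + 18.16311)/2 = 14.7816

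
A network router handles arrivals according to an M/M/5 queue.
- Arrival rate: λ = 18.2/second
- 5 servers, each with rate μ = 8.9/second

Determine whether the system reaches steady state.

Stability requires ρ = λ/(cμ) < 1
ρ = 18.2/(5 × 8.9) = 18.2/44.50 = 0.4090
Since 0.4090 < 1, the system is STABLE.
The servers are busy 40.90% of the time.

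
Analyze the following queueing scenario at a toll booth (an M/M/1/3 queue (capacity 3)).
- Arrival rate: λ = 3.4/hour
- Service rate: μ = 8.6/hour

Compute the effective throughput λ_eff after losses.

ρ = λ/μ = 3.4/8.6 = 0.39535
P₀ = (1-ρ)/(1-ρ^(K+1)) = (1-0.39535)/(1-0.39535^4) = 0.6047/0.9756 = 0.6198
P_K = P₀×ρ^K = 0.6198 × 0.39535^3 = 0.6198 × 0.06179 = 0.03830
λ_eff = λ(1-P_K) = 3.4 × (1 - 0.03830) = 3.4 × 0.9617 = 3.2698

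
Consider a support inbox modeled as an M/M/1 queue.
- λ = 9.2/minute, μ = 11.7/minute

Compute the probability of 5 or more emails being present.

ρ = λ/μ = 9.2/11.7 = 0.7863
P(N ≥ n) = ρⁿ
P(N ≥ 5) = 0.7863^5
P(N ≥ 5) = 0.3006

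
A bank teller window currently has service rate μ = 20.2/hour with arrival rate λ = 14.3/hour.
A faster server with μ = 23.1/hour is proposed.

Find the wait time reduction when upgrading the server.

System 1: ρ₁ = 14.3/20.2 = 0.7079, W₁ = 1/(20.2-14.3) = 0.16949
System 2: ρ₂ = 14.3/23.1 = 0.6190, W₂ = 1/(23.1-14.3) = 0.11364
Improvement: (W₁-W₂)/W₁ = (0.16949-0.11364)/0.16949 = 32.95%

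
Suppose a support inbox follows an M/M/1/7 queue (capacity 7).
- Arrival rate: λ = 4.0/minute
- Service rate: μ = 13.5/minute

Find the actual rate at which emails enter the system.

ρ = λ/μ = 4.0/13.5 = 0.2963
P₀ = (1-ρ)/(1-ρ^(K+1)) = (1-0.2963)/(1-0.2963^8) = 0.70370/0.99994 = 0.7037
P_K = P₀×ρ^K = 0.7037 × 0.2963^7 = 0.7037 × 0.0002005 = 0.0001411
λ_eff = λ(1-P_K) = 4.0 × (1 - 0.0001411) = 4.0 × 0.99986 = 3.9994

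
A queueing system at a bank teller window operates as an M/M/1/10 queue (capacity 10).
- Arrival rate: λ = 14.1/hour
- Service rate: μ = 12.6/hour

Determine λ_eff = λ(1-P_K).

ρ = λ/μ = 14.1/12.6 = 1.11905
P₀ = (1-ρ)/(1-ρ^(K+1)) = (1-1.11905)/(1-1.11905^11) = -0.11905/-2.4462 = 0.04867
P_K = P₀×ρ^K = 0.04867 × 1.11905^10 = 0.04867 × 3.0796 = 0.1499
λ_eff = λ(1-P_K) = 14.1 × (1 - 0.14987) = 14.1 × 0.85013 = 11.9868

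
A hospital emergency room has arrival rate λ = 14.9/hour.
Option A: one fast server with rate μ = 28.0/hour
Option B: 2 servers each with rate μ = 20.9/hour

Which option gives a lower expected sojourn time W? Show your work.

Option A: single server μ = 28.0 (M/M/1)
  ρ_A = 14.9/28.0 = 0.5321
  W_A = 1/(μ-λ) = 1/(28.0-14.9) = 1/13.10 = 0.07634

Option B: 2 servers μ = 20.9 (M/M/2)
  ρ_B = λ/(cμ) = 14.9/(2×20.9) = 0.3565
  Offered load a = λ/μ = cρ = 14.9/20.9 = 0.7129
  P₀ = [ Σₙ₌₀^1 aⁿ/n! + a^2/(2!(1-ρ)) ]⁻¹
  Σ = a^0/0! + a^1/1! = 1.0000 + 0.7129 = 1.7129
  a^2/(2!(1-ρ)) = 0.5083/(2 × 0.6435) = 0.3949
  P₀ = 1/(1.7129 + 0.3949) = 0.4744
  Lq = P₀·a^2·ρ / (2!(1-ρ)²) = 0.4744 × 0.5083 × 0.3565 / (2 × 0.4141) = 0.1038
  Wq_B = Lq/λ = 0.1037713/14.9 = 0.006965
  W_B = Wq_B + 1/μ = 0.006965 + 0.04785 = 0.05481

Since W_B = 0.05481 < W_A = 0.07634, Option B (multiple servers) has the shorter time in system.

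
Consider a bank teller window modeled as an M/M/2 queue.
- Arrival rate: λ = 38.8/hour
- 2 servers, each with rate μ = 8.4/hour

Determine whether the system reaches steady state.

Stability requires ρ = λ/(cμ) < 1
ρ = 38.8/(2 × 8.4) = 38.8/16.80 = 2.3095
Since 2.3095 ≥ 1, the system is UNSTABLE.
Need c > λ/μ = 38.8/8.4 = 4.62.
Minimum servers needed: c = 5.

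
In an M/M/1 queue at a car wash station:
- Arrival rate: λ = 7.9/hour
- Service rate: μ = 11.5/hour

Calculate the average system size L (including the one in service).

ρ = λ/μ = 7.9/11.5 = 0.6870
For M/M/1: L = λ/(μ-λ)
L = 7.9/(11.5-7.9) = 7.9/3.60
L = 2.1944 cars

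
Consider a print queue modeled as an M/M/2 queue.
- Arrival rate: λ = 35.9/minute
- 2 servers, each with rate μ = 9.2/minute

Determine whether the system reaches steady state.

Stability requires ρ = λ/(cμ) < 1
ρ = 35.9/(2 × 9.2) = 35.9/18.40 = 1.9511
Since 1.9511 ≥ 1, the system is UNSTABLE.
Need c > λ/μ = 35.9/9.2 = 3.90.
Minimum servers needed: c = 4.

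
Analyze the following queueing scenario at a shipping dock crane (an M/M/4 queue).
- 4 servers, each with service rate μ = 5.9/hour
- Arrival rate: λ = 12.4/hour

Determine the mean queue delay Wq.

Traffic intensity: ρ = λ/(cμ) = 12.4/(4×5.9) = 0.5254
Since ρ = 0.5254 < 1, system is stable.
Offered load a = λ/μ = cρ = 12.4/5.9 = 2.1017
P₀ = [ Σₙ₌₀^3 aⁿ/n! + a^4/(4!(1-ρ)) ]⁻¹
Σ = a^0/0! + a^1/1! + a^2/2! + a^3/3! = 1.0000 + 2.1017 + 2.2086 + 1.5472 = 6.8575
a^4/(4!(1-ρ)) = 19.5110/(24 × 0.47458) = 1.7130
P₀ = 1/(6.8575 + 1.7130) = 0.1167
Lq = P₀·a^4·ρ / (4!(1-ρ)²) = 0.1167 × 19.5110 × 0.5254 / (24 × 0.2252) = 0.2213
Wq = Lq/λ = 0.2213/12.4 = 0.01785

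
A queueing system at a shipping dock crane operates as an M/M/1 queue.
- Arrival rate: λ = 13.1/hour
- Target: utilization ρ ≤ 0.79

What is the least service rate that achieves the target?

ρ = λ/μ, so μ = λ/ρ
μ ≥ 13.1/0.79 = 16.5823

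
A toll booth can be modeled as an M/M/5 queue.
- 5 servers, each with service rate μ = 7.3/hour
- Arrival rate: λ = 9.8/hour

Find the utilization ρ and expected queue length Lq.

Traffic intensity: ρ = λ/(cμ) = 9.8/(5×7.3) = 0.2685
Since ρ = 0.2685 < 1, system is stable.
Offered load a = λ/μ = cρ = 9.8/7.3 = 1.3425
P₀ = [ Σₙ₌₀^4 aⁿ/n! + a^5/(5!(1-ρ)) ]⁻¹
Σ = a^0/0! + a^1/1! + a^2/2! + a^3/3! + a^4/4! = 1.0000 + 1.3425 + 0.9011 + 0.4032 + 0.1353 = 3.7821
a^5/(5!(1-ρ)) = 4.3603/(120 × 0.7315) = 0.04967
P₀ = 1/(3.7821 + 0.04967) = 0.2610
Lq = P₀·a^5·ρ / (5!(1-ρ)²) = 0.26097 × 4.3603 × 0.26849 / (120 × 0.53510) = 0.004758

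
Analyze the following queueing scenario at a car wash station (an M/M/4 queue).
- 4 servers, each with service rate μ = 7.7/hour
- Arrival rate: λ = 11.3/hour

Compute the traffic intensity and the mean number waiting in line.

Traffic intensity: ρ = λ/(cμ) = 11.3/(4×7.7) = 0.3669
Since ρ = 0.3669 < 1, system is stable.
Offered load a = λ/μ = cρ = 11.3/7.7 = 1.4675
P₀ = [ Σₙ₌₀^3 aⁿ/n! + a^4/(4!(1-ρ)) ]⁻¹
Σ = a^0/0! + a^1/1! + a^2/2! + a^3/3! = 1.0000 + 1.4675 + 1.0768 + 0.5268 = 4.0711
a^4/(4!(1-ρ)) = 4.6382/(24 × 0.6331) = 0.3053
P₀ = 1/(4.0711 + 0.3053) = 0.2285
Lq = P₀·a^4·ρ / (4!(1-ρ)²) = 0.2285 × 4.6382 × 0.3669 / (24 × 0.4008) = 0.04042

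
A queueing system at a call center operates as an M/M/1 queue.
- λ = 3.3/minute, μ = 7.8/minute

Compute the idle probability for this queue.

ρ = λ/μ = 3.3/7.8 = 0.4231
P(0) = 1 - ρ = 1 - 0.4231 = 0.5769
The server is idle 57.69% of the time.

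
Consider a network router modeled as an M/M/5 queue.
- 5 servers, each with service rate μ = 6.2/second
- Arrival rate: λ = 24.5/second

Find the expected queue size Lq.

Traffic intensity: ρ = λ/(cμ) = 24.5/(5×6.2) = 0.7903
Since ρ = 0.7903 < 1, system is stable.
Offered load a = λ/μ = cρ = 24.5/6.2 = 3.9516
P₀ = [ Σₙ₌₀^4 aⁿ/n! + a^5/(5!(1-ρ)) ]⁻¹
Σ = a^0/0! + a^1/1! + a^2/2! + a^3/3! + a^4/4! = 1.000000 + 3.951613 + 7.807622 + 10.28423 + 10.15983 = 33.2033
a^5/(5!(1-ρ)) = 963.5449/(120 × 0.2096774) = 38.2947
P₀ = 1/(33.2033 + 38.2947) = 0.01399
Lq = P₀·a^5·ρ / (5!(1-ρ)²) = 0.0139864 × 963.5449 × 0.790323 / (120 × 0.0439646) = 2.0188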